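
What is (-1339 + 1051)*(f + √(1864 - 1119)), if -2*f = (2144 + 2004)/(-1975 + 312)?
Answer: -597312/1663 - 288*√745 ≈ -8220.0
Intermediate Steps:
f = 2074/1663 (f = -(2144 + 2004)/(2*(-1975 + 312)) = -2074/(-1663) = -2074*(-1)/1663 = -½*(-4148/1663) = 2074/1663 ≈ 1.2471)
(-1339 + 1051)*(f + √(1864 - 1119)) = (-1339 + 1051)*(2074/1663 + √(1864 - 1119)) = -288*(2074/1663 + √745) = -597312/1663 - 288*√745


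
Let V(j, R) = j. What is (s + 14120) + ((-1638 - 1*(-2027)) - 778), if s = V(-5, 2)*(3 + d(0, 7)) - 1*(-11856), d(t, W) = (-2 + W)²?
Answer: 25447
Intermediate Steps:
s = 11716 (s = -5*(3 + (-2 + 7)²) - 1*(-11856) = -5*(3 + 5²) + 11856 = -5*(3 + 25) + 11856 = -5*28 + 11856 = -140 + 11856 = 11716)
(s + 14120) + ((-1638 - 1*(-2027)) - 778) = (11716 + 14120) + ((-1638 - 1*(-2027)) - 778) = 25836 + ((-1638 + 2027) - 778) = 25836 + (389 - 778) = 25836 - 389 = 25447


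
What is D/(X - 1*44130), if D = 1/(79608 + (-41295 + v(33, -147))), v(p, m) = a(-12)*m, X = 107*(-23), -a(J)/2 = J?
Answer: -1/1620667935 ≈ -6.1703e-10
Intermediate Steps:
a(J) = -2*J
X = -2461
v(p, m) = 24*m (v(p, m) = (-2*(-12))*m = 24*m)
D = 1/34785 (D = 1/(79608 + (-41295 + 24*(-147))) = 1/(79608 + (-41295 - 3528)) = 1/(79608 - 44823) = 1/34785 ≈ 2.8748e-5)
D/(X - 1*44130) = 1/(34785*(-2461 - 1*44130)) = 1/(34785*(-2461 - 44130)) = (1/34785)/(-46591) = (1/34785)*(-1/46591) = -1/1620667935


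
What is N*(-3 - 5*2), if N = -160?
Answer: 2080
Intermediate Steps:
N*(-3 - 5*2) = -160*(-3 - 5*2) = -160*(-3 - 10) = -160*(-13) = 2080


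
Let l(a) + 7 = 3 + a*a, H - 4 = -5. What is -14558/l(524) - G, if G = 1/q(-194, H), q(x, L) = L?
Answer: 4483/4734 ≈ 0.94698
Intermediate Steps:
H = -1 (H = 4 - 5 = -1)
l(a) = -4 + a**2 (l(a) = -7 + (3 + a*a) = -7 + (3 + a**2) = -4 + a**2)
G = -1 (G = 1/(-1) = -1)
-14558/l(524) - G = -14558/(-4 + 524**2) - 1*(-1) = -14558/(-4 + 274576) + 1 = -14558/274572 + 1 = -14558*1/274572 + 1 = -251/4734 + 1 = 4483/4734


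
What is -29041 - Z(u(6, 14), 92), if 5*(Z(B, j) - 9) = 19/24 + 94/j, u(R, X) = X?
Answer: -80179001/2760 ≈ -29050.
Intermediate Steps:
Z(B, j) = 1099/120 + 94/(5*j) (Z(B, j) = 9 + (19/24 + 94/j)/5 = 9 + (19/120 + 94/(5*j)) = 1099/120 + 94/(5*j))
-29041 - Z(u(6, 14), 92) = -29041 - (2256 + 1099*92)/(120*92) = -29041 - (2256 + 101108)/(120*92) = -29041 - 103364/(120*92) = -29041 - 1*25841/2760 = -29041 - 25841/2760 = -80179001/2760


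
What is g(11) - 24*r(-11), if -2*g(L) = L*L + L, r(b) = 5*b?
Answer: 1254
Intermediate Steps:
g(L) = -L/2 - L²/2 (g(L) = -(L*L + L)/2 = -(L² + L)/2 = -(L + L²)/2 = -L/2 - L²/2)
g(11) - 24*r(-11) = -½*11*(1 + 11) - 120*(-11) = -½*11*12 - 24*(-55) = -66 + 1320 = 1254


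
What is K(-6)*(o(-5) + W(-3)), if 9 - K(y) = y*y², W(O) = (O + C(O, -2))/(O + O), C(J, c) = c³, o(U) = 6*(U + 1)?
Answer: -9975/2 ≈ -4987.5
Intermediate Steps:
o(U) = 6 + 6*U (o(U) = 6*(1 + U) = 6 + 6*U)
W(O) = (-8 + O)/(2*O) (W(O) = (O + (-2)³)/(O + O) = (O - 8)/((2*O)) = (-8 + O)*(1/(2*O)) = (-8 + O)/(2*O))
K(y) = 9 - y³ (K(y) = 9 - y*y² = 9 - y³)
K(-6)*(o(-5) + W(-3)) = (9 - 1*(-6)³)*((6 + 6*(-5)) + (½)*(-8 - 3)/(-3)) = (9 - 1*(-216))*((6 - 30) + (½)*(-⅓)*(-11)) = (9 + 216)*(-24 + 11/6) = 225*(-133/6) = -9975/2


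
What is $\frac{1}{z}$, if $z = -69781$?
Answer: $- \frac{1}{69781} \approx -1.4331 \cdot 10^{-5}$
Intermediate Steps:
$\frac{1}{z} = \frac{1}{-69781} = - \frac{1}{69781}$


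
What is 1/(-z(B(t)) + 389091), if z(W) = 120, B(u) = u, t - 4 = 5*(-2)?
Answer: 1/388971 ≈ 2.5709e-6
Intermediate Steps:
t = -6 (t = 4 + 5*(-2) = 4 - 10 = -6)
1/(-z(B(t)) + 389091) = 1/(-1*120 + 389091) = 1/(-120 + 389091) = 1/388971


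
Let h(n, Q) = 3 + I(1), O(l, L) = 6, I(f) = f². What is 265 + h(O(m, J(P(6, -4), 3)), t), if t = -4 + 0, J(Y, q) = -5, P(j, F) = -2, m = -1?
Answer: 269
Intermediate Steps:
t = -4
h(n, Q) = 4 (h(n, Q) = 3 + 1² = 3 + 1 = 4)
265 + h(O(m, J(P(6, -4), 3)), t) = 265 + 4 = 269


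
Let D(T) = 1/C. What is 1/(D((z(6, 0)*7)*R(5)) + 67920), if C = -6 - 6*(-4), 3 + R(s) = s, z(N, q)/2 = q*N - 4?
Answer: 18/1222561 ≈ 1.4723e-5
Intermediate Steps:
z(N, q) = -8 + 2*N*q (z(N, q) = 2*(q*N - 4) = 2*(N*q - 4) = 2*(-4 + N*q) = -8 + 2*N*q)
R(s) = -3 + s
C = 18 (C = -6 + 24 = 18)
D(T) = 1/18
1/(D((z(6, 0)*7)*R(5)) + 67920) = 1/(1/18 + 67920) = 1/(1222561/18) = 18/1222561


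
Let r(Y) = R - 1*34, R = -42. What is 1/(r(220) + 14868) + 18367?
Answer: 271684665/14792 ≈ 18367.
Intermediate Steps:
r(Y) = -76 (r(Y) = -42 - 1*34 = -42 - 34 = -76)
1/(r(220) + 14868) + 18367 = 1/(-76 + 14868) + 18367 = 1/14792 + 18367 = 271684665/14792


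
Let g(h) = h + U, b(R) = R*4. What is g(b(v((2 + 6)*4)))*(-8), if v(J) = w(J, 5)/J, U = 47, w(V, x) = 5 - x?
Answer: -376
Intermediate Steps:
v(J) = 0 (v(J) = (5 - 1*5)/J = (5 - 5)/J = 0/J = 0)
b(R) = 4*R
g(h) = 47 + h (g(h) = h + 47 = 47 + h)
g(b(v((2 + 6)*4)))*(-8) = (47 + 4*0)*(-8) = (47 + 0)*(-8) = 47*(-8) = -376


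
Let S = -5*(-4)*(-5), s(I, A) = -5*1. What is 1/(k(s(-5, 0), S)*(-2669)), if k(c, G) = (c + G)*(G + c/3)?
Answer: -1/28491575 ≈ -3.5098e-8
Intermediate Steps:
s(I, A) = -5
S = -100 (S = 20*(-5) = -100)
k(c, G) = (G + c)*(G + c/3) (k(c, G) = (G + c)*(G + c*(⅓)) = (G + c)*(G + c/3))
1/(k(s(-5, 0), S)*(-2669)) = 1/(((-100)² + (⅓)*(-5)² + (4/3)*(-100)*(-5))*(-2669)) = 1/((10000 + (⅓)*25 + 2000/3)*(-2669)) = 1/((10000 + 25/3 + 2000/3)*(-2669)) = 1/(10675*(-2669)) = 1/(-28491575) = -1/28491575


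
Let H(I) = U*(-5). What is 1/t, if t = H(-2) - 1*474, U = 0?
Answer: -1/474 ≈ -0.0021097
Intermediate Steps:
H(I) = 0 (H(I) = 0*(-5) = 0)
t = -474 (t = 0 - 1*474 = 0 - 474 = -474)
1/t = 1/(-474) = -1/474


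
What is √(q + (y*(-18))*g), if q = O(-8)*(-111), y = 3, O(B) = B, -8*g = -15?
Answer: √3147/2 ≈ 28.049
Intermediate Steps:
g = 15/8 (g = -⅛*(-15) = 15/8 ≈ 1.8750)
q = 888 (q = -8*(-111) = 888)
√(q + (y*(-18))*g) = √(888 + (3*(-18))*(15/8)) = √(888 - 54*15/8) = √(888 - 405/4) = √(3147/4) = √3147/2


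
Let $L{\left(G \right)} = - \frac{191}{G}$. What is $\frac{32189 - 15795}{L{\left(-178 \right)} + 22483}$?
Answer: $\frac{2918132}{4002165} \approx 0.72914$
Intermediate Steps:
$\frac{32189 - 15795}{L{\left(-178 \right)} + 22483} = \frac{32189 - 15795}{- \frac{191}{-178} + 22483} = \frac{16394}{\left(-191\right) \left(- \frac{1}{178}\right) + 22483} = \frac{16394}{\frac{191}{178} + 22483} = \frac{16394}{\frac{4002165}{178}} = 16394 \cdot \frac{178}{4002165} = \frac{2918132}{4002165}$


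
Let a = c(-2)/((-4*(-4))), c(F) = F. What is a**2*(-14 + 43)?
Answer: 29/64 ≈ 0.45313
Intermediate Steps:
a = -1/8 (a = -2/((-4*(-4))) = -2/16 = -2*1/16 = -1/8 ≈ -0.12500)
a**2*(-14 + 43) = (-1/8)**2*(-14 + 43) = (1/64)*29 = 29/64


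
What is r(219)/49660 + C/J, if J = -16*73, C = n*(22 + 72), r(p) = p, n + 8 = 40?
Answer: -9320093/3625180 ≈ -2.5709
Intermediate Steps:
n = 32 (n = -8 + 40 = 32)
C = 3008 (C = 32*(22 + 72) = 32*94 = 3008)
J = -1168
r(219)/49660 + C/J = 219/49660 + 3008/(-1168) = 219*(1/49660) + 3008*(-1/1168) = 219/49660 - 188/73 = -9320093/3625180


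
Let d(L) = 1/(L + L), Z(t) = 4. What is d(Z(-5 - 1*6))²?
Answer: 1/64 ≈ 0.015625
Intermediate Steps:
d(L) = 1/(2*L)
d(Z(-5 - 1*6))² = ((½)/4)² = ((½)*(¼))² = (⅛)² = 1/64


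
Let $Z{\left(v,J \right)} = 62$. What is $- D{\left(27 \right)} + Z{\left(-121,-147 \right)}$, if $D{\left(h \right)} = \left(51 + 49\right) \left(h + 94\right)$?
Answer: $-12038$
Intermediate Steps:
$D{\left(h \right)} = 9400 + 100 h$ ($D{\left(h \right)} = 100 \left(94 + h\right) = 9400 + 100 h$)
$- D{\left(27 \right)} + Z{\left(-121,-147 \right)} = - (9400 + 100 \cdot 27) + 62 = - (9400 + 2700) + 62 = \left(-1\right) 12100 + 62 = -12100 + 62 = -12038$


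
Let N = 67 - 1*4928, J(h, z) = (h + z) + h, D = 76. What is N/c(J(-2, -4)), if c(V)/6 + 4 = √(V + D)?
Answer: -4861/78 - 4861*√17/156 ≈ -190.80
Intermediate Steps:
J(h, z) = z + 2*h
N = -4861 (N = 67 - 4928 = -4861)
c(V) = -24 + 6*√(76 + V) (c(V) = -24 + 6*√(V + 76) = -24 + 6*√(76 + V))
N/c(J(-2, -4)) = -4861/(-24 + 6*√(76 + (-4 + 2*(-2)))) = -4861/(-24 + 6*√(76 + (-4 - 4))) = -4861/(-24 + 6*√(76 - 8)) = -4861/(-24 + 6*√68) = -4861/(-24 + 6*(2*√17)) = -4861/(-24 + 12*√17)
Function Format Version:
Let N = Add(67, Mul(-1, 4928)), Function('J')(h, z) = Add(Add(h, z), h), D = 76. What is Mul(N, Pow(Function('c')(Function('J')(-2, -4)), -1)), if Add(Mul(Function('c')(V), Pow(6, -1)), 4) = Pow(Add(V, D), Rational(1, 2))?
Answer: Add(Rational(-4861, 78), Mul(Rational(-4861, 156), Pow(17, Rational(1, 2)))) ≈ -190.80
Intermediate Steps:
Function('J')(h, z) = Add(z, Mul(2, h))
N = -4861 (N = Add(67, -4928) = -4861)
Function('c')(V) = Add(-24, Mul(6, Pow(Add(76, V), Rational(1, 2)))) (Function('c')(V) = Add(-24, Mul(6, Pow(Add(V, 76), Rational(1, 2)))) = Add(-24, Mul(6, Pow(Add(76, V), Rational(1, 2)))))
Mul(N, Pow(Function('c')(Function('J')(-2, -4)), -1)) = Mul(-4861, Pow(Add(-24, Mul(6, Pow(Add(76, Add(-4, Mul(2, -2))), Rational(1, 2)))), -1)) = Mul(-4861, Pow(Add(-24, Mul(6, Pow(Add(76, Add(-4, -4)), Rational(1, 2)))), -1)) = Mul(-4861, Pow(Add(-24, Mul(6, Pow(Add(76, -8), Rational(1, 2)))), -1)) = Mul(-4861, Pow(Add(-24, Mul(6, Pow(68, Rational(1, 2)))), -1)) = Mul(-4861, Pow(Add(-24, Mul(6, Mul(2, Pow(17, Rational(1, 2))))), -1)) = Mul(-4861, Pow(Add(-24, Mul(12, Pow(17, Rational(1, 2)))), -1))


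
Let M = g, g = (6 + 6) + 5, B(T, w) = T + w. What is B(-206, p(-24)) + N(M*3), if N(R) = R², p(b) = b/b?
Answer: 2396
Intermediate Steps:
p(b) = 1
g = 17 (g = 12 + 5 = 17)
M = 17
B(-206, p(-24)) + N(M*3) = (-206 + 1) + (17*3)² = -205 + 51² = -205 + 2601 = 2396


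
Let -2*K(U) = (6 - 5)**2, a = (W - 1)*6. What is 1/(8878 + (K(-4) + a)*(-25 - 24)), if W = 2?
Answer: 2/17217 ≈ 0.00011616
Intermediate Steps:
a = 6 (a = (2 - 1)*6 = 1*6 = 6)
K(U) = -1/2 (K(U) = -(6 - 5)**2/2 = -1/2*1**2 = -1/2*1 = -1/2)
1/(8878 + (K(-4) + a)*(-25 - 24)) = 1/(8878 + (-1/2 + 6)*(-25 - 24)) = 1/(8878 + (11/2)*(-49)) = 1/(8878 - 539/2) = 1/(17217/2) = 2/17217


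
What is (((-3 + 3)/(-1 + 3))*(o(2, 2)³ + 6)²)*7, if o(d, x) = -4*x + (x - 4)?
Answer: 0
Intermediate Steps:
o(d, x) = -4 - 3*x (o(d, x) = -4*x + (-4 + x) = -4 - 3*x)
(((-3 + 3)/(-1 + 3))*(o(2, 2)³ + 6)²)*7 = (((-3 + 3)/(-1 + 3))*((-4 - 3*2)³ + 6)²)*7 = ((0/2)*((-4 - 6)³ + 6)²)*7 = ((0*(½))*((-10)³ + 6)²)*7 = (0*(-1000 + 6)²)*7 = (0*(-994)²)*7 = (0*988036)*7 = 0*7 = 0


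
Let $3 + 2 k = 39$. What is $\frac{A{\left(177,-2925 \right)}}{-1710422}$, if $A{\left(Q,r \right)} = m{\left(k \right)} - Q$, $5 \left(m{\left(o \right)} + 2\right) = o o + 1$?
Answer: $\frac{57}{855211} \approx 6.665 \cdot 10^{-5}$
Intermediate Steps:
$k = 18$ ($k = - \frac{3}{2} + \frac{1}{2} \cdot 39 = - \frac{3}{2} + \frac{39}{2} = 18$)
$m{\left(o \right)} = - \frac{9}{5} + \frac{o^{2}}{5}$ ($m{\left(o \right)} = -2 + \frac{o o + 1}{5} = -2 + \frac{o^{2} + 1}{5} = -2 + \frac{1 + o^{2}}{5} = -2 + \left(\frac{1}{5} + \frac{o^{2}}{5}\right) = - \frac{9}{5} + \frac{o^{2}}{5}$)
$A{\left(Q,r \right)} = 63 - Q$ ($A{\left(Q,r \right)} = \left(- \frac{9}{5} + \frac{18^{2}}{5}\right) - Q = \left(- \frac{9}{5} + \frac{1}{5} \cdot 324\right) - Q = \left(- \frac{9}{5} + \frac{324}{5}\right) - Q = 63 - Q$)
$\frac{A{\left(177,-2925 \right)}}{-1710422} = \frac{63 - 177}{-1710422} = \left(63 - 177\right) \left(- \frac{1}{1710422}\right) = \left(-114\right) \left(- \frac{1}{1710422}\right) = \frac{57}{855211}$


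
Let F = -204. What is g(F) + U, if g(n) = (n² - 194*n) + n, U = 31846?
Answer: 112834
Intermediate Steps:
g(n) = n² - 193*n
g(F) + U = -204*(-193 - 204) + 31846 = -204*(-397) + 31846 = 80988 + 31846 = 112834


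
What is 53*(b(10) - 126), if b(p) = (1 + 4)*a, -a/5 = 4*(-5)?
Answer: 19822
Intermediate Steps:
a = 100 (a = -20*(-5) = -5*(-20) = 100)
b(p) = 500 (b(p) = (1 + 4)*100 = 5*100 = 500)
53*(b(10) - 126) = 53*(500 - 126) = 53*374 = 19822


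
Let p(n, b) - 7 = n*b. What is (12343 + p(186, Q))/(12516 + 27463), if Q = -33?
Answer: 6212/39979 ≈ 0.15538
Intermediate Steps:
p(n, b) = 7 + b*n (p(n, b) = 7 + n*b = 7 + b*n)
(12343 + p(186, Q))/(12516 + 27463) = (12343 + (7 - 33*186))/(12516 + 27463) = (12343 + (7 - 6138))/39979 = (12343 - 6131)*(1/39979) = 6212*(1/39979) = 6212/39979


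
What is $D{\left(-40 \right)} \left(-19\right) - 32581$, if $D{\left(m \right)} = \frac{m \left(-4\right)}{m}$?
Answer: $-32505$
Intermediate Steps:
$D{\left(m \right)} = -4$ ($D{\left(m \right)} = \frac{\left(-4\right) m}{m} = -4$)
$D{\left(-40 \right)} \left(-19\right) - 32581 = \left(-4\right) \left(-19\right) - 32581 = 76 - 32581 = -32505$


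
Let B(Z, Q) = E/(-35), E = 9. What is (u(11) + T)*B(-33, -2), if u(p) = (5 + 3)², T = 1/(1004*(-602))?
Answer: -348138999/21154280 ≈ -16.457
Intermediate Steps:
T = -1/604408 (T = (1/1004)*(-1/602) = -1/604408 ≈ -1.6545e-6)
u(p) = 64 (u(p) = 8² = 64)
B(Z, Q) = -9/35 (B(Z, Q) = 9/(-35) = 9*(-1/35) = -9/35)
(u(11) + T)*B(-33, -2) = (64 - 1/604408)*(-9/35) = (38682111/604408)*(-9/35) = -348138999/21154280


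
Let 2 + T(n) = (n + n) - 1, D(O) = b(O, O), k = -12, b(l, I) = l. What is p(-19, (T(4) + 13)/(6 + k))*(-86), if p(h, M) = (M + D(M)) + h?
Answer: 2150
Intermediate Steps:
D(O) = O
T(n) = -3 + 2*n (T(n) = -2 + ((n + n) - 1) = -2 + (2*n - 1) = -2 + (-1 + 2*n) = -3 + 2*n)
p(h, M) = h + 2*M (p(h, M) = (M + M) + h = 2*M + h = h + 2*M)
p(-19, (T(4) + 13)/(6 + k))*(-86) = (-19 + 2*(((-3 + 2*4) + 13)/(6 - 12)))*(-86) = (-19 + 2*(((-3 + 8) + 13)/(-6)))*(-86) = (-19 + 2*((5 + 13)*(-⅙)))*(-86) = (-19 + 2*(18*(-⅙)))*(-86) = (-19 + 2*(-3))*(-86) = (-19 - 6)*(-86) = -25*(-86) = 2150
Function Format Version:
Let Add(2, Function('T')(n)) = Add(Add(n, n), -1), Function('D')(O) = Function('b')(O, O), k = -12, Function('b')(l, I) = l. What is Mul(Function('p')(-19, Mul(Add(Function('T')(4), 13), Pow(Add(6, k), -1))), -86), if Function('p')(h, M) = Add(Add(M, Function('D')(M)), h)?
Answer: 2150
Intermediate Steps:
Function('D')(O) = O
Function('T')(n) = Add(-3, Mul(2, n)) (Function('T')(n) = Add(-2, Add(Add(n, n), -1)) = Add(-2, Add(Mul(2, n), -1)) = Add(-2, Add(-1, Mul(2, n))) = Add(-3, Mul(2, n)))
Function('p')(h, M) = Add(h, Mul(2, M)) (Function('p')(h, M) = Add(Add(M, M), h) = Add(Mul(2, M), h) = Add(h, Mul(2, M)))
Mul(Function('p')(-19, Mul(Add(Function('T')(4), 13), Pow(Add(6, k), -1))), -86) = Mul(Add(-19, Mul(2, Mul(Add(Add(-3, Mul(2, 4)), 13), Pow(Add(6, -12), -1)))), -86) = Mul(Add(-19, Mul(2, Mul(Add(Add(-3, 8), 13), Pow(-6, -1)))), -86) = Mul(Add(-19, Mul(2, Mul(Add(5, 13), Rational(-1, 6)))), -86) = Mul(Add(-19, Mul(2, Mul(18, Rational(-1, 6)))), -86) = Mul(Add(-19, Mul(2, -3)), -86) = Mul(Add(-19, -6), -86) = Mul(-25, -86) = 2150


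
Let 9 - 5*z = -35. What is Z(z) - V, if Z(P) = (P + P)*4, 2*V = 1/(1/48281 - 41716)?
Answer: 283583947737/4028180390 ≈ 70.400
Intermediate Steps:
z = 44/5 (z = 9/5 - 1/5*(-35) = 9/5 + 7 = 44/5 ≈ 8.8000)
V = -48281/4028180390 (V = 1/(2*(1/48281 - 41716)) = 1/(2*(-2014090195/48281)) = (1/2)*(-48281/2014090195) = -48281/4028180390 ≈ -1.1986e-5)
Z(P) = 8*P (Z(P) = (2*P)*4 = 8*P)
Z(z) - V = 8*(44/5) - 1*(-48281/4028180390) = 352/5 + 48281/4028180390 = 283583947737/4028180390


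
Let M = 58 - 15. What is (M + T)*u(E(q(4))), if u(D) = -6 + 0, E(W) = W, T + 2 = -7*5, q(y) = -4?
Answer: -36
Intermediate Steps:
T = -37 (T = -2 - 7*5 = -2 - 35 = -37)
M = 43
u(D) = -6
(M + T)*u(E(q(4))) = (43 - 37)*(-6) = 6*(-6) = -36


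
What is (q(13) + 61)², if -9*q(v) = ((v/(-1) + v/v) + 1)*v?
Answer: 478864/81 ≈ 5911.9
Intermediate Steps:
q(v) = -v*(2 - v)/9 (q(v) = -((v/(-1) + v/v) + 1)*v/9 = -((v*(-1) + 1) + 1)*v/9 = -((-v + 1) + 1)*v/9 = -((1 - v) + 1)*v/9 = -(2 - v)*v/9 = -v*(2 - v)/9)
(q(13) + 61)² = ((⅑)*13*(-2 + 13) + 61)² = ((⅑)*13*11 + 61)² = (143/9 + 61)² = (692/9)² = 478864/81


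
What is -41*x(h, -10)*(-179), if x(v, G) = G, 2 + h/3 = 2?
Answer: -73390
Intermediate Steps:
h = 0 (h = -6 + 3*2 = -6 + 6 = 0)
-41*x(h, -10)*(-179) = -41*(-10)*(-179) = 410*(-179) = -73390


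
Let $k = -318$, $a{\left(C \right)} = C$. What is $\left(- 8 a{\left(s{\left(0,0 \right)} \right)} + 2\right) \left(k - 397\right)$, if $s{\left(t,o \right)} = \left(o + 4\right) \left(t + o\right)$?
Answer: $-1430$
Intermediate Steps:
$s{\left(t,o \right)} = \left(4 + o\right) \left(o + t\right)$
$\left(- 8 a{\left(s{\left(0,0 \right)} \right)} + 2\right) \left(k - 397\right) = \left(- 8 \left(0^{2} + 4 \cdot 0 + 4 \cdot 0 + 0 \cdot 0\right) + 2\right) \left(-318 - 397\right) = \left(- 8 \left(0 + 0 + 0 + 0\right) + 2\right) \left(-715\right) = \left(\left(-8\right) 0 + 2\right) \left(-715\right) = \left(0 + 2\right) \left(-715\right) = 2 \left(-715\right) = -1430$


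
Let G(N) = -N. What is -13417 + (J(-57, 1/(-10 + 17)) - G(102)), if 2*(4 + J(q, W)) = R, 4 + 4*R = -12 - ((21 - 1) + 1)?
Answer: -106589/8 ≈ -13324.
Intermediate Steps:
R = -37/4 (R = -1 + (-12 - ((21 - 1) + 1))/4 = -1 + (-12 - (20 + 1))/4 = -1 + (-12 - 1*21)/4 = -1 + (-12 - 21)/4 = -1 + (¼)*(-33) = -1 - 33/4 = -37/4 ≈ -9.2500)
J(q, W) = -69/8 (J(q, W) = -4 + (½)*(-37/4) = -4 - 37/8 = -69/8)
-13417 + (J(-57, 1/(-10 + 17)) - G(102)) = -13417 + (-69/8 - (-1)*102) = -13417 + (-69/8 - 1*(-102)) = -13417 + (-69/8 + 102) = -13417 + 747/8 = -106589/8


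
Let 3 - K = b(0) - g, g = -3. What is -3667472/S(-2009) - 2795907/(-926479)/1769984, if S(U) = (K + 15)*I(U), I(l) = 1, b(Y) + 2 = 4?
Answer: -6014114984816755801/21318089082368 ≈ -2.8211e+5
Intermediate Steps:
b(Y) = 2 (b(Y) = -2 + 4 = 2)
K = -2 (K = 3 - (2 - 1*(-3)) = 3 - (2 + 3) = 3 - 1*5 = 3 - 5 = -2)
S(U) = 13 (S(U) = (-2 + 15)*1 = 13*1 = 13)
-3667472/S(-2009) - 2795907/(-926479)/1769984 = -3667472/13 - 2795907/(-926479)/1769984 = -3667472*1/13 - 2795907*(-1/926479)*(1/1769984) = -3667472/13 + (2795907/926479)*(1/1769984) = -3667472/13 + 2795907/1639853006336 = -6014114984816755801/21318089082368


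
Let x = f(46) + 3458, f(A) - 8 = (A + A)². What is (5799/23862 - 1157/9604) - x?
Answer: -455662957563/38195108 ≈ -11930.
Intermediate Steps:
f(A) = 8 + 4*A² (f(A) = 8 + (A + A)² = 8 + (2*A)² = 8 + 4*A²)
x = 11930 (x = (8 + 4*46²) + 3458 = (8 + 4*2116) + 3458 = (8 + 8464) + 3458 = 8472 + 3458 = 11930)
(5799/23862 - 1157/9604) - x = (5799/23862 - 1157/9604) - 1*11930 = (5799*(1/23862) - 1157*1/9604) - 11930 = (1933/7954 - 1157/9604) - 11930 = 4680877/38195108 - 11930 = -455662957563/38195108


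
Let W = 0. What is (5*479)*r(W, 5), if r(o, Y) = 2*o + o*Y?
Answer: 0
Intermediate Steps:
r(o, Y) = 2*o + Y*o
(5*479)*r(W, 5) = (5*479)*(0*(2 + 5)) = 2395*(0*7) = 2395*0 = 0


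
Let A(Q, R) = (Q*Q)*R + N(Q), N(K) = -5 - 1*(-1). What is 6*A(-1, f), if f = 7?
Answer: 18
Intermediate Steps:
N(K) = -4 (N(K) = -5 + 1 = -4)
A(Q, R) = -4 + R*Q² (A(Q, R) = (Q*Q)*R - 4 = Q²*R - 4 = R*Q² - 4 = -4 + R*Q²)
6*A(-1, f) = 6*(-4 + 7*(-1)²) = 6*(-4 + 7*1) = 6*(-4 + 7) = 6*3 = 18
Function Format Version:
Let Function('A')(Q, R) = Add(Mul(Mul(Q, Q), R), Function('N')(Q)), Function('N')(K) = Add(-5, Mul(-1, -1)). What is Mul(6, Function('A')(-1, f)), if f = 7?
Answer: 18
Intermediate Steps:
Function('N')(K) = -4 (Function('N')(K) = Add(-5, 1) = -4)
Function('A')(Q, R) = Add(-4, Mul(R, Pow(Q, 2))) (Function('A')(Q, R) = Add(Mul(Mul(Q, Q), R), -4) = Add(Mul(Pow(Q, 2), R), -4) = Add(Mul(R, Pow(Q, 2)), -4) = Add(-4, Mul(R, Pow(Q, 2))))
Mul(6, Function('A')(-1, f)) = Mul(6, Add(-4, Mul(7, Pow(-1, 2)))) = Mul(6, Add(-4, Mul(7, 1))) = Mul(6, Add(-4, 7)) = Mul(6, 3) = 18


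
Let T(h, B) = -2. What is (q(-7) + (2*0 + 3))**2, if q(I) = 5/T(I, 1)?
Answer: 1/4 ≈ 0.25000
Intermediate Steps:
q(I) = -5/2 (q(I) = 5/(-2) = 5*(-1/2) = -5/2)
(q(-7) + (2*0 + 3))**2 = (-5/2 + (2*0 + 3))**2 = (-5/2 + (0 + 3))**2 = (-5/2 + 3)**2 = (1/2)**2 = 1/4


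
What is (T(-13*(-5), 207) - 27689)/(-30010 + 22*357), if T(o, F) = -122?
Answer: 959/764 ≈ 1.2552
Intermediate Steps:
(T(-13*(-5), 207) - 27689)/(-30010 + 22*357) = (-122 - 27689)/(-30010 + 22*357) = -27811/(-30010 + 7854) = -27811/(-22156) = -27811*(-1/22156) = 959/764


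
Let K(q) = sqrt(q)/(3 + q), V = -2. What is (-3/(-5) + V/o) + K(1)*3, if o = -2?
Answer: 47/20 ≈ 2.3500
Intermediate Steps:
K(q) = sqrt(q)/(3 + q)
(-3/(-5) + V/o) + K(1)*3 = (-3/(-5) - 2/(-2)) + (sqrt(1)/(3 + 1))*3 = (-3*(-1/5) - 2*(-1/2)) + (1/4)*3 = (3/5 + 1) + (1*(1/4))*3 = 8/5 + (1/4)*3 = 8/5 + 3/4 = 47/20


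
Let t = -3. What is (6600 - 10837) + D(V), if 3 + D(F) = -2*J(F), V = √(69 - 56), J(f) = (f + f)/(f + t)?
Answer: -4253 - 3*√13 ≈ -4263.8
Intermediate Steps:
J(f) = 2*f/(-3 + f) (J(f) = (f + f)/(f - 3) = (2*f)/(-3 + f) = 2*f/(-3 + f))
V = √13 ≈ 3.6056
D(F) = -3 - 4*F/(-3 + F)
(6600 - 10837) + D(V) = (6600 - 10837) + (9 - 7*√13)/(-3 + √13) = -4237 + (9 - 7*√13)/(-3 + √13)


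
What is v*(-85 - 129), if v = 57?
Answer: -12198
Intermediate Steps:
v*(-85 - 129) = 57*(-85 - 129) = 57*(-214) = -12198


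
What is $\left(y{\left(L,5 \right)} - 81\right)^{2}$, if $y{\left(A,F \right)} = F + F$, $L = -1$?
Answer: $5041$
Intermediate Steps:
$y{\left(A,F \right)} = 2 F$
$\left(y{\left(L,5 \right)} - 81\right)^{2} = \left(2 \cdot 5 - 81\right)^{2} = \left(10 - 81\right)^{2} = \left(-71\right)^{2} = 5041$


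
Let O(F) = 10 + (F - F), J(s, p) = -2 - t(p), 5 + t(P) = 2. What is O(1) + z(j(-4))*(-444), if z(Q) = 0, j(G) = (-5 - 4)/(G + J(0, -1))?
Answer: 10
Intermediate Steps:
t(P) = -3 (t(P) = -5 + 2 = -3)
J(s, p) = 1 (J(s, p) = -2 - 1*(-3) = -2 + 3 = 1)
j(G) = -9/(1 + G) (j(G) = (-5 - 4)/(G + 1) = -9/(1 + G))
O(F) = 10 (O(F) = 10 + 0 = 10)
O(1) + z(j(-4))*(-444) = 10 + 0*(-444) = 10 + 0 = 10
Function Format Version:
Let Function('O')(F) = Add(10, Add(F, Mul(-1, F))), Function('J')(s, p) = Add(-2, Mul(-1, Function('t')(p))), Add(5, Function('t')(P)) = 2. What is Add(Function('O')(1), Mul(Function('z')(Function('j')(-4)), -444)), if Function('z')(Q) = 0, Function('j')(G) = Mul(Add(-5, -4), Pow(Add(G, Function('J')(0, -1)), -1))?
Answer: 10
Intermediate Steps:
Function('t')(P) = -3 (Function('t')(P) = Add(-5, 2) = -3)
Function('J')(s, p) = 1 (Function('J')(s, p) = Add(-2, Mul(-1, -3)) = Add(-2, 3) = 1)
Function('j')(G) = Mul(-9, Pow(Add(1, G), -1)) (Function('j')(G) = Mul(Add(-5, -4), Pow(Add(G, 1), -1)) = Mul(-9, Pow(Add(1, G), -1)))
Function('O')(F) = 10 (Function('O')(F) = Add(10, 0) = 10)
Add(Function('O')(1), Mul(Function('z')(Function('j')(-4)), -444)) = Add(10, Mul(0, -444)) = Add(10, 0) = 10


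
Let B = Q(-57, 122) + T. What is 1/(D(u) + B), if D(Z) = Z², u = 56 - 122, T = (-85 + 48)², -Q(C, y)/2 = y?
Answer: 1/5481 ≈ 0.00018245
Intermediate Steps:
Q(C, y) = -2*y
T = 1369 (T = (-37)² = 1369)
B = 1125 (B = -2*122 + 1369 = -244 + 1369 = 1125)
u = -66
1/(D(u) + B) = 1/((-66)² + 1125) = 1/(4356 + 1125) = 1/5481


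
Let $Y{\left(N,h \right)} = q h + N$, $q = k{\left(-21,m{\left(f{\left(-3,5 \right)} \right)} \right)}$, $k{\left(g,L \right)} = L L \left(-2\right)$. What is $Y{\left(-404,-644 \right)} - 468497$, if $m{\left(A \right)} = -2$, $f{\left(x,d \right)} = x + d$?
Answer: $-463749$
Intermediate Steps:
$f{\left(x,d \right)} = d + x$
$k{\left(g,L \right)} = - 2 L^{2}$ ($k{\left(g,L \right)} = L^{2} \left(-2\right) = - 2 L^{2}$)
$q = -8$ ($q = - 2 \left(-2\right)^{2} = \left(-2\right) 4 = -8$)
$Y{\left(N,h \right)} = N - 8 h$ ($Y{\left(N,h \right)} = - 8 h + N = N - 8 h$)
$Y{\left(-404,-644 \right)} - 468497 = \left(-404 - -5152\right) - 468497 = \left(-404 + 5152\right) - 468497 = 4748 - 468497 = -463749$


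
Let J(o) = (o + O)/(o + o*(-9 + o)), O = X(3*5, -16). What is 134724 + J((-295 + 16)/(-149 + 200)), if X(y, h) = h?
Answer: 2869210823/21297 ≈ 1.3472e+5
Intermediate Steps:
O = -16
J(o) = (-16 + o)/(o + o*(-9 + o)) (J(o) = (o - 16)/(o + o*(-9 + o)) = (-16 + o)/(o + o*(-9 + o)))
134724 + J((-295 + 16)/(-149 + 200)) = 134724 + (-16 + (-295 + 16)/(-149 + 200))/((((-295 + 16)/(-149 + 200)))*(-8 + (-295 + 16)/(-149 + 200))) = 134724 + (-16 - 279/51)/(((-279/51))*(-8 - 279/51)) = 134724 + (-16 - 279*1/51)/(((-279*1/51))*(-8 - 279*1/51)) = 134724 + (-16 - 93/17)/((-93/17)*(-8 - 93/17)) = 134724 - 17/93*(-365/17)/(-229/17) = 134724 - 17/93*(-17/229)*(-365/17) = 134724 - 6205/21297 = 2869210823/21297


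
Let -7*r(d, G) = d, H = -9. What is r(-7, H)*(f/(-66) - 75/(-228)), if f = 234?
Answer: -2689/836 ≈ -3.2165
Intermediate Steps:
r(d, G) = -d/7
r(-7, H)*(f/(-66) - 75/(-228)) = (-1/7*(-7))*(234/(-66) - 75/(-228)) = 1*(234*(-1/66) - 75*(-1/228)) = 1*(-39/11 + 25/76) = 1*(-2689/836) = -2689/836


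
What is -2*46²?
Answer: -4232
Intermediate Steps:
-2*46² = -2*2116 = -4232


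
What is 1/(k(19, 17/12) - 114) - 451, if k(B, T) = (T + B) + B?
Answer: -403657/895 ≈ -451.01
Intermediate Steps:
k(B, T) = T + 2*B (k(B, T) = (B + T) + B = T + 2*B)
1/(k(19, 17/12) - 114) - 451 = 1/((17/12 + 2*19) - 114) - 451 = 1/((17*(1/12) + 38) - 114) - 451 = 1/((17/12 + 38) - 114) - 451 = 1/(473/12 - 114) - 451 = 1/(-895/12) - 451 = -12/895 - 451 = -403657/895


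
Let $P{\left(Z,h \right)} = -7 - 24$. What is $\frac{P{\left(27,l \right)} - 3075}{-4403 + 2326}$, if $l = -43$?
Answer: $\frac{3106}{2077} \approx 1.4954$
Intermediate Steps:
$P{\left(Z,h \right)} = -31$ ($P{\left(Z,h \right)} = -7 - 24 = -31$)
$\frac{P{\left(27,l \right)} - 3075}{-4403 + 2326} = \frac{-31 - 3075}{-4403 + 2326} = - \frac{3106}{-2077} = \left(-3106\right) \left(- \frac{1}{2077}\right) = \frac{3106}{2077}$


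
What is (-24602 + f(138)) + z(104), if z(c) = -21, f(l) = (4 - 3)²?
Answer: -24622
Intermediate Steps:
f(l) = 1 (f(l) = 1² = 1)
(-24602 + f(138)) + z(104) = (-24602 + 1) - 21 = -24601 - 21 = -24622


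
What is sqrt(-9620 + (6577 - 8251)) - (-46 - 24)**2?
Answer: -4900 + I*sqrt(11294) ≈ -4900.0 + 106.27*I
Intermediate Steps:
sqrt(-9620 + (6577 - 8251)) - (-46 - 24)**2 = sqrt(-9620 - 1674) - 1*(-70)**2 = sqrt(-11294) - 1*4900 = I*sqrt(11294) - 4900 = -4900 + I*sqrt(11294)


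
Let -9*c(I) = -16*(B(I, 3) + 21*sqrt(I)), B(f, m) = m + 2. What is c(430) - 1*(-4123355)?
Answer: 37110275/9 + 112*sqrt(430)/3 ≈ 4.1241e+6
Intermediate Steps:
B(f, m) = 2 + m
c(I) = 80/9 + 112*sqrt(I)/3 (c(I) = -(-16)*((2 + 3) + 21*sqrt(I))/9 = -(-16)*(5 + 21*sqrt(I))/9 = -(-80 - 336*sqrt(I))/9 = 80/9 + 112*sqrt(I)/3)
c(430) - 1*(-4123355) = (80/9 + 112*sqrt(430)/3) - 1*(-4123355) = (80/9 + 112*sqrt(430)/3) + 4123355 = 37110275/9 + 112*sqrt(430)/3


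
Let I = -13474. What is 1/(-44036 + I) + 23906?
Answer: 1374834059/57510 ≈ 23906.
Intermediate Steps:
1/(-44036 + I) + 23906 = 1/(-44036 - 13474) + 23906 = 1/(-57510) + 23906 = -1/57510 + 23906 = 1374834059/57510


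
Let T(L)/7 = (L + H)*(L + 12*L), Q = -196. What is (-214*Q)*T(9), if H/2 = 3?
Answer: 515282040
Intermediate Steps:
H = 6 (H = 2*3 = 6)
T(L) = 91*L*(6 + L) (T(L) = 7*((L + 6)*(L + 12*L)) = 7*((6 + L)*(13*L)) = 7*(13*L*(6 + L)) = 91*L*(6 + L))
(-214*Q)*T(9) = (-214*(-196))*(91*9*(6 + 9)) = 41944*(91*9*15) = 41944*12285 = 515282040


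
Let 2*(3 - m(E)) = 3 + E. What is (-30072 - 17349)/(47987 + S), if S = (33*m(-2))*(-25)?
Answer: -94842/91849 ≈ -1.0326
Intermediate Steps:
m(E) = 3/2 - E/2 (m(E) = 3 - (3 + E)/2 = 3 + (-3/2 - E/2) = 3/2 - E/2)
S = -4125/2 (S = (33*(3/2 - ½*(-2)))*(-25) = (33*(3/2 + 1))*(-25) = (33*(5/2))*(-25) = (165/2)*(-25) = -4125/2 ≈ -2062.5)
(-30072 - 17349)/(47987 + S) = (-30072 - 17349)/(47987 - 4125/2) = -47421/91849/2 = -47421*2/91849 = -94842/91849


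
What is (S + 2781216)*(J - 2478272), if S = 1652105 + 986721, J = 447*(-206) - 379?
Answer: -13933480830786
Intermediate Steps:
J = -92461 (J = -92082 - 379 = -92461)
S = 2638826
(S + 2781216)*(J - 2478272) = (2638826 + 2781216)*(-92461 - 2478272) = 5420042*(-2570733) = -13933480830786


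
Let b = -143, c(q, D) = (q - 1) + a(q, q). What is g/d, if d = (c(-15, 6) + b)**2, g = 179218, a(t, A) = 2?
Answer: 179218/24649 ≈ 7.2708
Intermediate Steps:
c(q, D) = 1 + q (c(q, D) = (q - 1) + 2 = (-1 + q) + 2 = 1 + q)
d = 24649 (d = ((1 - 15) - 143)**2 = (-14 - 143)**2 = (-157)**2 = 24649)
g/d = 179218/24649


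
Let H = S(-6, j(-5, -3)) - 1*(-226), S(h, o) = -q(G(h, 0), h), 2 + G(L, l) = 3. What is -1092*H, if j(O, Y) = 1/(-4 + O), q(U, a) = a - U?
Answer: -254436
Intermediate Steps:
G(L, l) = 1 (G(L, l) = -2 + 3 = 1)
S(h, o) = 1 - h (S(h, o) = -(h - 1*1) = -(h - 1) = -(-1 + h) = 1 - h)
H = 233 (H = (1 - 1*(-6)) - 1*(-226) = (1 + 6) + 226 = 7 + 226 = 233)
-1092*H = -1092*233 = -254436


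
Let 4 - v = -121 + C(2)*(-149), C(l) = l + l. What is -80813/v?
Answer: -80813/721 ≈ -112.08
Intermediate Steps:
C(l) = 2*l
v = 721 (v = 4 - (-121 + (2*2)*(-149)) = 4 - (-121 + 4*(-149)) = 4 - (-121 - 596) = 4 - 1*(-717) = 4 + 717 = 721)
-80813/v = -80813/721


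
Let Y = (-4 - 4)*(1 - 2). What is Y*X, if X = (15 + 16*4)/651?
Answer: 632/651 ≈ 0.97081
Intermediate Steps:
Y = 8 (Y = -8*(-1) = 8)
X = 79/651 (X = (15 + 64)*(1/651) = 79*(1/651) = 79/651 ≈ 0.12135)
Y*X = 8*(79/651) = 632/651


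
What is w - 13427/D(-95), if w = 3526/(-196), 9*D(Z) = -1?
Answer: 11840851/98 ≈ 1.2083e+5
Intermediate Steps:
D(Z) = -1/9 (D(Z) = (1/9)*(-1) = -1/9)
w = -1763/98 (w = 3526*(-1/196) = -1763/98 ≈ -17.990)
w - 13427/D(-95) = -1763/98 - 13427/(-1/9) = -1763/98 - 13427*(-9) = -1763/98 + 120843 = 11840851/98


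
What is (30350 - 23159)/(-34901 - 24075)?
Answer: -7191/58976 ≈ -0.12193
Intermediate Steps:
(30350 - 23159)/(-34901 - 24075) = 7191/(-58976) = 7191*(-1/58976) = -7191/58976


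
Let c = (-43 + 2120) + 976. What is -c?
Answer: -3053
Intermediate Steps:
c = 3053 (c = 2077 + 976 = 3053)
-c = -1*3053 = -3053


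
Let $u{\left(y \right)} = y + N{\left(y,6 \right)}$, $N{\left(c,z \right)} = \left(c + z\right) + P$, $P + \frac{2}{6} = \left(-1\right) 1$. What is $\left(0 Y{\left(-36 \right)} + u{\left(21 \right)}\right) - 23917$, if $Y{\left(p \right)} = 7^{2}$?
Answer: $- \frac{71611}{3} \approx -23870.0$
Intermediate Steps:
$P = - \frac{4}{3}$ ($P = - \frac{1}{3} - 1 = - \frac{4}{3} \approx -1.3333$)
$Y{\left(p \right)} = 49$
$N{\left(c,z \right)} = - \frac{4}{3} + c + z$ ($N{\left(c,z \right)} = \left(c + z\right) - \frac{4}{3} = - \frac{4}{3} + c + z$)
$u{\left(y \right)} = \frac{14}{3} + 2 y$ ($u{\left(y \right)} = y + \left(- \frac{4}{3} + y + 6\right) = y + \left(\frac{14}{3} + y\right) = \frac{14}{3} + 2 y$)
$\left(0 Y{\left(-36 \right)} + u{\left(21 \right)}\right) - 23917 = \left(0 \cdot 49 + \left(\frac{14}{3} + 2 \cdot 21\right)\right) - 23917 = \left(0 + \left(\frac{14}{3} + 42\right)\right) - 23917 = \left(0 + \frac{140}{3}\right) - 23917 = \frac{140}{3} - 23917 = - \frac{71611}{3}$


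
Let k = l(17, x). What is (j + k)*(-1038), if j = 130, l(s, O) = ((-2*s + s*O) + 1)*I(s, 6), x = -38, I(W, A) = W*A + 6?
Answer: 75983676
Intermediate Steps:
I(W, A) = 6 + A*W (I(W, A) = A*W + 6 = 6 + A*W)
l(s, O) = (6 + 6*s)*(1 - 2*s + O*s) (l(s, O) = ((-2*s + s*O) + 1)*(6 + 6*s) = ((-2*s + O*s) + 1)*(6 + 6*s) = (1 - 2*s + O*s)*(6 + 6*s) = (6 + 6*s)*(1 - 2*s + O*s))
k = -73332 (k = 6*(1 + 17)*(1 - 2*17 - 38*17) = 6*18*(1 - 34 - 646) = 6*18*(-679) = -73332)
(j + k)*(-1038) = (130 - 73332)*(-1038) = -73202*(-1038) = 75983676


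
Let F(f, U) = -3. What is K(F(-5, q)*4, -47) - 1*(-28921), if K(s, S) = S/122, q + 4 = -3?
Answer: 3528315/122 ≈ 28921.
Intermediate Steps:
q = -7 (q = -4 - 3 = -7)
K(s, S) = S/122 (K(s, S) = S*(1/122) = S/122)
K(F(-5, q)*4, -47) - 1*(-28921) = (1/122)*(-47) - 1*(-28921) = -47/122 + 28921 = 3528315/122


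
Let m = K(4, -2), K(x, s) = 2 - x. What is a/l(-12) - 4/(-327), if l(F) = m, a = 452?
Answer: -73898/327 ≈ -225.99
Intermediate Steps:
m = -2 (m = 2 - 1*4 = 2 - 4 = -2)
l(F) = -2
a/l(-12) - 4/(-327) = 452/(-2) - 4/(-327) = 452*(-½) - 4*(-1/327) = -226 + 4/327 = -73898/327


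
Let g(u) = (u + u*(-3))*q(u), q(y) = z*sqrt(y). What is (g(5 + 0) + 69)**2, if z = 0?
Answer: 4761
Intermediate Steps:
q(y) = 0 (q(y) = 0*sqrt(y) = 0)
g(u) = 0 (g(u) = (u + u*(-3))*0 = (u - 3*u)*0 = -2*u*0 = 0)
(g(5 + 0) + 69)**2 = (0 + 69)**2 = 69**2 = 4761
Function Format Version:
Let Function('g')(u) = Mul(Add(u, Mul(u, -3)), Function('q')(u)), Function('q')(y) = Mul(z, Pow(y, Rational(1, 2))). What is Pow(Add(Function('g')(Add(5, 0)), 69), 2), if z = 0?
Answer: 4761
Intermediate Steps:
Function('q')(y) = 0 (Function('q')(y) = Mul(0, Pow(y, Rational(1, 2))) = 0)
Function('g')(u) = 0 (Function('g')(u) = Mul(Add(u, Mul(u, -3)), 0) = Mul(Add(u, Mul(-3, u)), 0) = Mul(Mul(-2, u), 0) = 0)
Pow(Add(Function('g')(Add(5, 0)), 69), 2) = Pow(Add(0, 69), 2) = Pow(69, 2) = 4761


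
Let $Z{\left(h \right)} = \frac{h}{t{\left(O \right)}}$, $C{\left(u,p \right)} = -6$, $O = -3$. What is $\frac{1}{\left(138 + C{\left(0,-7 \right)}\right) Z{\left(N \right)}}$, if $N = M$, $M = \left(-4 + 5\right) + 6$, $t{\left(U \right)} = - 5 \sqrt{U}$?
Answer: $- \frac{5 i \sqrt{3}}{924} \approx - 0.0093726 i$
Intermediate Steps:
$M = 7$ ($M = 1 + 6 = 7$)
$N = 7$
$Z{\left(h \right)} = \frac{i h \sqrt{3}}{15}$ ($Z{\left(h \right)} = \frac{h}{\left(-5\right) \sqrt{-3}} = \frac{h}{\left(-5\right) i \sqrt{3}} = h \frac{i \sqrt{3}}{15} = \frac{i h \sqrt{3}}{15}$)
$\frac{1}{\left(138 + C{\left(0,-7 \right)}\right) Z{\left(N \right)}} = \frac{1}{\left(138 - 6\right) \frac{1}{15} i 7 \sqrt{3}} = \frac{1}{132 \frac{7 i \sqrt{3}}{15}} = \frac{1}{\frac{308}{5} i \sqrt{3}} = - \frac{5 i \sqrt{3}}{924}$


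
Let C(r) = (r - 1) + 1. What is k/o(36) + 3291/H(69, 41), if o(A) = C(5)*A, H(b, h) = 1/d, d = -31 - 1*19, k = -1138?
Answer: -14810069/90 ≈ -1.6456e+5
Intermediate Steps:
C(r) = r (C(r) = (-1 + r) + 1 = r)
d = -50 (d = -31 - 19 = -50)
H(b, h) = -1/50 (H(b, h) = 1/(-50) = -1/50)
o(A) = 5*A
k/o(36) + 3291/H(69, 41) = -1138/(5*36) + 3291/(-1/50) = -1138/180 + 3291*(-50) = -1138*1/180 - 164550 = -569/90 - 164550 = -14810069/90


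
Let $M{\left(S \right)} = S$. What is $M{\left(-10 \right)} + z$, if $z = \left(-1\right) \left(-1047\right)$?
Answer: $1037$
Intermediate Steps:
$z = 1047$
$M{\left(-10 \right)} + z = -10 + 1047 = 1037$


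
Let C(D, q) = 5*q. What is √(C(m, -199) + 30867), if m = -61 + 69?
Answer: 4*√1867 ≈ 172.84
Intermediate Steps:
m = 8
√(C(m, -199) + 30867) = √(5*(-199) + 30867) = √(-995 + 30867) = √29872 = 4*√1867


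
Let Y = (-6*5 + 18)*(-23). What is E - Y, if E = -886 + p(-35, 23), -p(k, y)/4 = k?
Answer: -1022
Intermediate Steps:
p(k, y) = -4*k
Y = 276 (Y = (-30 + 18)*(-23) = -12*(-23) = 276)
E = -746 (E = -886 - 4*(-35) = -886 + 140 = -746)
E - Y = -746 - 1*276 = -746 - 276 = -1022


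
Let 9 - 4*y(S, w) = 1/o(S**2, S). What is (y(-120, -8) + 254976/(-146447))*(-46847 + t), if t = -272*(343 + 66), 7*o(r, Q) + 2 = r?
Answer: -96918835082305/1204882232 ≈ -80438.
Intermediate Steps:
o(r, Q) = -2/7 + r/7
y(S, w) = 9/4 - 1/(4*(-2/7 + S**2/7))
t = -111248 (t = -272*409 = -111248)
(y(-120, -8) + 254976/(-146447))*(-46847 + t) = ((-25 + 9*(-120)**2)/(4*(-2 + (-120)**2)) + 254976/(-146447))*(-46847 - 111248) = ((-25 + 9*14400)/(4*(-2 + 14400)) + 254976*(-1/146447))*(-158095) = ((1/4)*(-25 + 129600)/14398 - 254976/146447)*(-158095) = ((1/4)*(1/14398)*129575 - 254976/146447)*(-158095) = (129575/57592 - 254976/146447)*(-158095) = (4291292233/8434175624)*(-158095) = -96918835082305/1204882232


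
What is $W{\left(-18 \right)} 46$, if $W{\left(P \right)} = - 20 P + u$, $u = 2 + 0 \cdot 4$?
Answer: $16652$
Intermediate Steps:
$u = 2$ ($u = 2 + 0 = 2$)
$W{\left(P \right)} = 2 - 20 P$ ($W{\left(P \right)} = - 20 P + 2 = 2 - 20 P$)
$W{\left(-18 \right)} 46 = \left(2 - -360\right) 46 = \left(2 + 360\right) 46 = 362 \cdot 46 = 16652$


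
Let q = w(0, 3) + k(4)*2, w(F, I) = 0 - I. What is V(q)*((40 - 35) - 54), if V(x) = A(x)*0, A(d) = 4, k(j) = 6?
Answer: 0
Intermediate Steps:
w(F, I) = -I
q = 9 (q = -1*3 + 6*2 = -3 + 12 = 9)
V(x) = 0 (V(x) = 4*0 = 0)
V(q)*((40 - 35) - 54) = 0*((40 - 35) - 54) = 0*(5 - 54) = 0*(-49) = 0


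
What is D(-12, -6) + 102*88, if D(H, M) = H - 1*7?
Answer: 8957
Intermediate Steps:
D(H, M) = -7 + H (D(H, M) = H - 7 = -7 + H)
D(-12, -6) + 102*88 = (-7 - 12) + 102*88 = -19 + 8976 = 8957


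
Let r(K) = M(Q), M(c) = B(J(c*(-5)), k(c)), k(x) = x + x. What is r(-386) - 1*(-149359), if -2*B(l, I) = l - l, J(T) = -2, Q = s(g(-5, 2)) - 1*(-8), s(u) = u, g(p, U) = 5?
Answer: 149359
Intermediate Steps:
k(x) = 2*x
Q = 13 (Q = 5 - 1*(-8) = 5 + 8 = 13)
B(l, I) = 0 (B(l, I) = -(l - l)/2 = -1/2*0 = 0)
M(c) = 0
r(K) = 0
r(-386) - 1*(-149359) = 0 - 1*(-149359) = 0 + 149359 = 149359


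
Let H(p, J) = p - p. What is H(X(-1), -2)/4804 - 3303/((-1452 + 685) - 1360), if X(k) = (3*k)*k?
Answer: 1101/709 ≈ 1.5529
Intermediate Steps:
X(k) = 3*k**2
H(p, J) = 0
H(X(-1), -2)/4804 - 3303/((-1452 + 685) - 1360) = 0/4804 - 3303/((-1452 + 685) - 1360) = 0*(1/4804) - 3303/(-767 - 1360) = 0 - 3303/(-2127) = 0 - 3303*(-1/2127) = 0 + 1101/709 = 1101/709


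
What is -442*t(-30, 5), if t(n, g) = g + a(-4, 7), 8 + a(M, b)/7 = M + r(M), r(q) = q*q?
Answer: -14586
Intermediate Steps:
r(q) = q**2
a(M, b) = -56 + 7*M + 7*M**2 (a(M, b) = -56 + 7*(M + M**2) = -56 + (7*M + 7*M**2) = -56 + 7*M + 7*M**2)
t(n, g) = 28 + g (t(n, g) = g + (-56 + 7*(-4) + 7*(-4)**2) = g + (-56 - 28 + 7*16) = g + (-56 - 28 + 112) = g + 28 = 28 + g)
-442*t(-30, 5) = -442*(28 + 5) = -442*33 = -14586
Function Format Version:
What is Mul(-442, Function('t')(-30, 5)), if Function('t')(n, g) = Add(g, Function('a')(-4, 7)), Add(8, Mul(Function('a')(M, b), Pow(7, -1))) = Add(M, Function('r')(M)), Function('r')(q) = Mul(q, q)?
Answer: -14586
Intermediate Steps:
Function('r')(q) = Pow(q, 2)
Function('a')(M, b) = Add(-56, Mul(7, M), Mul(7, Pow(M, 2))) (Function('a')(M, b) = Add(-56, Mul(7, Add(M, Pow(M, 2)))) = Add(-56, Add(Mul(7, M), Mul(7, Pow(M, 2)))) = Add(-56, Mul(7, M), Mul(7, Pow(M, 2))))
Function('t')(n, g) = Add(28, g) (Function('t')(n, g) = Add(g, Add(-56, Mul(7, -4), Mul(7, Pow(-4, 2)))) = Add(g, Add(-56, -28, Mul(7, 16))) = Add(g, Add(-56, -28, 112)) = Add(g, 28) = Add(28, g))
Mul(-442, Function('t')(-30, 5)) = Mul(-442, Add(28, 5)) = Mul(-442, 33) = -14586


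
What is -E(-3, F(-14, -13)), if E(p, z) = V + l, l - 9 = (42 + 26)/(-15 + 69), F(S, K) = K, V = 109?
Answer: -3220/27 ≈ -119.26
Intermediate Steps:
l = 277/27 (l = 9 + (42 + 26)/(-15 + 69) = 9 + 68/54 = 9 + 68*(1/54) = 9 + 34/27 = 277/27 ≈ 10.259)
E(p, z) = 3220/27 (E(p, z) = 109 + 277/27 = 3220/27)
-E(-3, F(-14, -13)) = -1*3220/27 = -3220/27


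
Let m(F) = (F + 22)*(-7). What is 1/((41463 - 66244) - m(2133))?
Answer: -1/9696 ≈ -0.00010314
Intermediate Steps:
m(F) = -154 - 7*F (m(F) = (22 + F)*(-7) = -154 - 7*F)
1/((41463 - 66244) - m(2133)) = 1/((41463 - 66244) - (-154 - 7*2133)) = 1/(-24781 - (-154 - 14931)) = 1/(-24781 - 1*(-15085)) = 1/(-24781 + 15085) = 1/(-9696) = -1/9696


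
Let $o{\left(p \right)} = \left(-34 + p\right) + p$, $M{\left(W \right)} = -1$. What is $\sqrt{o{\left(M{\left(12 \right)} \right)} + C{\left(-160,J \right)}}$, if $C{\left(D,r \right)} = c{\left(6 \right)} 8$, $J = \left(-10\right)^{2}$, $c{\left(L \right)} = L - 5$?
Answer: $2 i \sqrt{7} \approx 5.2915 i$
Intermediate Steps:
$o{\left(p \right)} = -34 + 2 p$
$c{\left(L \right)} = -5 + L$ ($c{\left(L \right)} = L - 5 = -5 + L$)
$J = 100$
$C{\left(D,r \right)} = 8$ ($C{\left(D,r \right)} = \left(-5 + 6\right) 8 = 1 \cdot 8 = 8$)
$\sqrt{o{\left(M{\left(12 \right)} \right)} + C{\left(-160,J \right)}} = \sqrt{\left(-34 + 2 \left(-1\right)\right) + 8} = \sqrt{\left(-34 - 2\right) + 8} = \sqrt{-36 + 8} = \sqrt{-28} = 2 i \sqrt{7}$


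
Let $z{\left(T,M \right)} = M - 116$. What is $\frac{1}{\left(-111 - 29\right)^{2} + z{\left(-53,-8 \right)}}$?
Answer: $\frac{1}{19476} \approx 5.1345 \cdot 10^{-5}$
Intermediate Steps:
$z{\left(T,M \right)} = -116 + M$
$\frac{1}{\left(-111 - 29\right)^{2} + z{\left(-53,-8 \right)}} = \frac{1}{\left(-111 - 29\right)^{2} - 124} = \frac{1}{\left(-140\right)^{2} - 124} = \frac{1}{19600 - 124} = \frac{1}{19476}$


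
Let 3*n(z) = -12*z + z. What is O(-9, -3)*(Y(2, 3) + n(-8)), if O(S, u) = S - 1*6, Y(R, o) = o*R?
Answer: -530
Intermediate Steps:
n(z) = -11*z/3 (n(z) = (-12*z + z)/3 = (-11*z)/3 = -11*z/3)
Y(R, o) = R*o
O(S, u) = -6 + S (O(S, u) = S - 6 = -6 + S)
O(-9, -3)*(Y(2, 3) + n(-8)) = (-6 - 9)*(2*3 - 11/3*(-8)) = -15*(6 + 88/3) = -15*106/3 = -530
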